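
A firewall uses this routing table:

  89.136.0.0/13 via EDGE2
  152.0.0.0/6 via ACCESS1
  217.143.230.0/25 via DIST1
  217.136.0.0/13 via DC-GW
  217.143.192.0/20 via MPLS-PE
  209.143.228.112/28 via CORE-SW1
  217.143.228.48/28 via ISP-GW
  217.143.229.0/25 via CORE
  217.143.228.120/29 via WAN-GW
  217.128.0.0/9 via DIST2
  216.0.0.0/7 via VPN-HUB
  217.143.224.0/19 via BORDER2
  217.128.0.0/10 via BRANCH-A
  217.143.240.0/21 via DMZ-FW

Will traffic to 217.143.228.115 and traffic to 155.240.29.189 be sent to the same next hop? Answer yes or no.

217.143.228.115: longest match 217.143.224.0/19 -> BORDER2
155.240.29.189: longest match 152.0.0.0/6 -> ACCESS1

no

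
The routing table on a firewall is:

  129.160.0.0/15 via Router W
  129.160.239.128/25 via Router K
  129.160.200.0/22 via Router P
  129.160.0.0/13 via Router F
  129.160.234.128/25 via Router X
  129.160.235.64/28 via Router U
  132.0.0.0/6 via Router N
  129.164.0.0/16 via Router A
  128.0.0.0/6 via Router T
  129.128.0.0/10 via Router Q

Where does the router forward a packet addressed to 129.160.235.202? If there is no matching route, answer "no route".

Router W

Routes whose prefix contains 129.160.235.202:
  128.0.0.0/6 (128.0.0.0 - 131.255.255.255) -> Router T
  129.128.0.0/10 (129.128.0.0 - 129.191.255.255) -> Router Q
  129.160.0.0/13 (129.160.0.0 - 129.167.255.255) -> Router F
  129.160.0.0/15 (129.160.0.0 - 129.161.255.255) -> Router W
More-specific entries that do NOT match:
  129.160.235.64/28 (129.160.235.64 - 129.160.235.79) does not contain 129.160.235.202
  129.160.239.128/25 (129.160.239.128 - 129.160.239.255) does not contain 129.160.235.202
  129.160.234.128/25 (129.160.234.128 - 129.160.234.255) does not contain 129.160.235.202
  129.160.200.0/22 (129.160.200.0 - 129.160.203.255) does not contain 129.160.235.202
  129.164.0.0/16 (129.164.0.0 - 129.164.255.255) does not contain 129.160.235.202
Longest matching prefix is /15 -> next hop Router W.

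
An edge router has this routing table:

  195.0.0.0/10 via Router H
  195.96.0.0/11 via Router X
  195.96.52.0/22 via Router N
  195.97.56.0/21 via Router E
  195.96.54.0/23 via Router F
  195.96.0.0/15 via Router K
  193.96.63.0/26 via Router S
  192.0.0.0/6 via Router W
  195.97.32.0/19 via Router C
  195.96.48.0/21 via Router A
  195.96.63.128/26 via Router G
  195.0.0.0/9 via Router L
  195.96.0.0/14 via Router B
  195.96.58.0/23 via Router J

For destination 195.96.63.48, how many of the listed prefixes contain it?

Prefixes containing 195.96.63.48:
  192.0.0.0/6 (192.0.0.0 - 195.255.255.255)
  195.0.0.0/9 (195.0.0.0 - 195.127.255.255)
  195.96.0.0/11 (195.96.0.0 - 195.127.255.255)
  195.96.0.0/14 (195.96.0.0 - 195.99.255.255)
  195.96.0.0/15 (195.96.0.0 - 195.97.255.255)
Total matching entries: 5.

5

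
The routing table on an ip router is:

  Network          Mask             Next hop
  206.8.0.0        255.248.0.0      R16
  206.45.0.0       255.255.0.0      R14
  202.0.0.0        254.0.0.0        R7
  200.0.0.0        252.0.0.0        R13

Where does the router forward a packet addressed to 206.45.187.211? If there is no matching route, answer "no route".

Routes whose prefix contains 206.45.187.211:
  206.45.0.0/16 (206.45.0.0 - 206.45.255.255) -> R14
Longest matching prefix is /16 -> next hop R14.

R14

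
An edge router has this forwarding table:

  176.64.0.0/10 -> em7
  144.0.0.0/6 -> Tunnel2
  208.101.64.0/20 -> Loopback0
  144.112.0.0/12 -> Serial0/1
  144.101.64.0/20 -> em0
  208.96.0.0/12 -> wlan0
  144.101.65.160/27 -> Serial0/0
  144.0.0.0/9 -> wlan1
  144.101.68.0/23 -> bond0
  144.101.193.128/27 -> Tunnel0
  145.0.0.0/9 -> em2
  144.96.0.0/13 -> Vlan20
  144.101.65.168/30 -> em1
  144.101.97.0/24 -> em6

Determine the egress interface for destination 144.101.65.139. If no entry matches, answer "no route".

Routes whose prefix contains 144.101.65.139:
  144.0.0.0/6 (144.0.0.0 - 147.255.255.255) -> Tunnel2
  144.0.0.0/9 (144.0.0.0 - 144.127.255.255) -> wlan1
  144.96.0.0/13 (144.96.0.0 - 144.103.255.255) -> Vlan20
  144.101.64.0/20 (144.101.64.0 - 144.101.79.255) -> em0
More-specific entries that do NOT match:
  144.101.65.168/30 (144.101.65.168 - 144.101.65.171) does not contain 144.101.65.139
  144.101.65.160/27 (144.101.65.160 - 144.101.65.191) does not contain 144.101.65.139
  144.101.193.128/27 (144.101.193.128 - 144.101.193.159) does not contain 144.101.65.139
  144.101.97.0/24 (144.101.97.0 - 144.101.97.255) does not contain 144.101.65.139
  144.101.68.0/23 (144.101.68.0 - 144.101.69.255) does not contain 144.101.65.139
Longest matching prefix is /20 -> interface em0.

em0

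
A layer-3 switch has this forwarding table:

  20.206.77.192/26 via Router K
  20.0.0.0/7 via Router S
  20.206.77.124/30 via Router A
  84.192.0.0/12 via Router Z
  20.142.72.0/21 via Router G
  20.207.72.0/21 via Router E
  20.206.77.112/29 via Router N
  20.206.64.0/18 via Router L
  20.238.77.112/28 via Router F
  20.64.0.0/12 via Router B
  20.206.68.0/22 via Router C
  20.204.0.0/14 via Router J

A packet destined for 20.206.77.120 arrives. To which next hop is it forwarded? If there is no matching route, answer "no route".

Routes whose prefix contains 20.206.77.120:
  20.0.0.0/7 (20.0.0.0 - 21.255.255.255) -> Router S
  20.204.0.0/14 (20.204.0.0 - 20.207.255.255) -> Router J
  20.206.64.0/18 (20.206.64.0 - 20.206.127.255) -> Router L
More-specific entries that do NOT match:
  20.206.77.124/30 (20.206.77.124 - 20.206.77.127) does not contain 20.206.77.120
  20.206.77.112/29 (20.206.77.112 - 20.206.77.119) does not contain 20.206.77.120
  20.238.77.112/28 (20.238.77.112 - 20.238.77.127) does not contain 20.206.77.120
  20.206.77.192/26 (20.206.77.192 - 20.206.77.255) does not contain 20.206.77.120
  20.206.68.0/22 (20.206.68.0 - 20.206.71.255) does not contain 20.206.77.120
  20.142.72.0/21 (20.142.72.0 - 20.142.79.255) does not contain 20.206.77.120
  20.207.72.0/21 (20.207.72.0 - 20.207.79.255) does not contain 20.206.77.120
Longest matching prefix is /18 -> next hop Router L.

Router L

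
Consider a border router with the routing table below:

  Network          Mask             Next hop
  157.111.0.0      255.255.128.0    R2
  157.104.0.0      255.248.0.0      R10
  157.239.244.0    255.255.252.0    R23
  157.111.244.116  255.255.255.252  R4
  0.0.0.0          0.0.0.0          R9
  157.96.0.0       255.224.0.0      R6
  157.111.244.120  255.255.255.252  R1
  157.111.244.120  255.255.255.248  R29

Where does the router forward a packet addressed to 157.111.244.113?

Routes whose prefix contains 157.111.244.113:
  0.0.0.0/0 (default, matches everything) -> R9
  157.96.0.0/11 (157.96.0.0 - 157.127.255.255) -> R6
  157.104.0.0/13 (157.104.0.0 - 157.111.255.255) -> R10
More-specific entries that do NOT match:
  157.111.244.116/30 (157.111.244.116 - 157.111.244.119) does not contain 157.111.244.113
  157.111.244.120/30 (157.111.244.120 - 157.111.244.123) does not contain 157.111.244.113
  157.111.244.120/29 (157.111.244.120 - 157.111.244.127) does not contain 157.111.244.113
  157.239.244.0/22 (157.239.244.0 - 157.239.247.255) does not contain 157.111.244.113
  157.111.0.0/17 (157.111.0.0 - 157.111.127.255) does not contain 157.111.244.113
Longest matching prefix is /13 -> next hop R10.

R10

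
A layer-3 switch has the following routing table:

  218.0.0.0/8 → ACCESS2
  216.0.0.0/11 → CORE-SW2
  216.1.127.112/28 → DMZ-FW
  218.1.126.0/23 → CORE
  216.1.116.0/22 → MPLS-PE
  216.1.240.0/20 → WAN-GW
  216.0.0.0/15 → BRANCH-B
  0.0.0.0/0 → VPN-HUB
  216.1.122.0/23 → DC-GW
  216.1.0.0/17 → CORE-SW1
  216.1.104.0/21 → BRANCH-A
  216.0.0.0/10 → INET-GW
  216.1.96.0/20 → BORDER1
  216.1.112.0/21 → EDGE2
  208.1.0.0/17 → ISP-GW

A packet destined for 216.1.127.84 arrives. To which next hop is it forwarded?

Routes whose prefix contains 216.1.127.84:
  0.0.0.0/0 (default, matches everything) -> VPN-HUB
  216.0.0.0/10 (216.0.0.0 - 216.63.255.255) -> INET-GW
  216.0.0.0/11 (216.0.0.0 - 216.31.255.255) -> CORE-SW2
  216.0.0.0/15 (216.0.0.0 - 216.1.255.255) -> BRANCH-B
  216.1.0.0/17 (216.1.0.0 - 216.1.127.255) -> CORE-SW1
More-specific entries that do NOT match:
  216.1.127.112/28 (216.1.127.112 - 216.1.127.127) does not contain 216.1.127.84
  218.1.126.0/23 (218.1.126.0 - 218.1.127.255) does not contain 216.1.127.84
  216.1.122.0/23 (216.1.122.0 - 216.1.123.255) does not contain 216.1.127.84
  216.1.116.0/22 (216.1.116.0 - 216.1.119.255) does not contain 216.1.127.84
  216.1.104.0/21 (216.1.104.0 - 216.1.111.255) does not contain 216.1.127.84
  216.1.112.0/21 (216.1.112.0 - 216.1.119.255) does not contain 216.1.127.84
  216.1.240.0/20 (216.1.240.0 - 216.1.255.255) does not contain 216.1.127.84
  216.1.96.0/20 (216.1.96.0 - 216.1.111.255) does not contain 216.1.127.84
Longest matching prefix is /17 -> next hop CORE-SW1.

CORE-SW1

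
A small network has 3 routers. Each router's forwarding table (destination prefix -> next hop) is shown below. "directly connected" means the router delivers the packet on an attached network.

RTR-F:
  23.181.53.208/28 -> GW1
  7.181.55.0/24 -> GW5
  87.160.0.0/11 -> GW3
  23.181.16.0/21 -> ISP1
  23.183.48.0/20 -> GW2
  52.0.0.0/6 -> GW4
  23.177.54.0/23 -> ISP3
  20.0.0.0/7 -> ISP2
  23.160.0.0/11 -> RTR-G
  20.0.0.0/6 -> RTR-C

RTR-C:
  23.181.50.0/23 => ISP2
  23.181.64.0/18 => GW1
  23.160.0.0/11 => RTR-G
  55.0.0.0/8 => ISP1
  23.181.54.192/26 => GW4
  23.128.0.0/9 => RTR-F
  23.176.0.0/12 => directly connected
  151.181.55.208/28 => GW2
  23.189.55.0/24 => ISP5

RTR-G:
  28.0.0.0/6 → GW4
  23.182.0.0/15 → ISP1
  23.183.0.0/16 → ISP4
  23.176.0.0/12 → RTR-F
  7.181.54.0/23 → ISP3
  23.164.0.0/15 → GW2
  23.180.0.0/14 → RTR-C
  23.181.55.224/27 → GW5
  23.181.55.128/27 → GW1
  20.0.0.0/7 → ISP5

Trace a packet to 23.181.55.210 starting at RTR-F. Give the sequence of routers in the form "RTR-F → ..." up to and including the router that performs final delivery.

At RTR-F: longest match for 23.181.55.210 is 23.160.0.0/11 -> RTR-G
At RTR-G: longest match for 23.181.55.210 is 23.180.0.0/14 -> RTR-C
At RTR-C: longest match for 23.181.55.210 is 23.176.0.0/12 -> directly connected

RTR-F → RTR-G → RTR-C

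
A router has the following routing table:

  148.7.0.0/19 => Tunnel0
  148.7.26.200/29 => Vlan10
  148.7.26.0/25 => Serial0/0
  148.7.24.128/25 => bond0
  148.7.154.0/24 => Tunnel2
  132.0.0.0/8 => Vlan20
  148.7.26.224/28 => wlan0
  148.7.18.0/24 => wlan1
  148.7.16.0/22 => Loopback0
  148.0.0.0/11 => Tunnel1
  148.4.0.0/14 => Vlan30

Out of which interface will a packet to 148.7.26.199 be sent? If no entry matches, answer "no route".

Routes whose prefix contains 148.7.26.199:
  148.0.0.0/11 (148.0.0.0 - 148.31.255.255) -> Tunnel1
  148.4.0.0/14 (148.4.0.0 - 148.7.255.255) -> Vlan30
  148.7.0.0/19 (148.7.0.0 - 148.7.31.255) -> Tunnel0
More-specific entries that do NOT match:
  148.7.26.200/29 (148.7.26.200 - 148.7.26.207) does not contain 148.7.26.199
  148.7.26.224/28 (148.7.26.224 - 148.7.26.239) does not contain 148.7.26.199
  148.7.26.0/25 (148.7.26.0 - 148.7.26.127) does not contain 148.7.26.199
  148.7.24.128/25 (148.7.24.128 - 148.7.24.255) does not contain 148.7.26.199
  148.7.154.0/24 (148.7.154.0 - 148.7.154.255) does not contain 148.7.26.199
  148.7.18.0/24 (148.7.18.0 - 148.7.18.255) does not contain 148.7.26.199
  148.7.16.0/22 (148.7.16.0 - 148.7.19.255) does not contain 148.7.26.199
Longest matching prefix is /19 -> interface Tunnel0.

Tunnel0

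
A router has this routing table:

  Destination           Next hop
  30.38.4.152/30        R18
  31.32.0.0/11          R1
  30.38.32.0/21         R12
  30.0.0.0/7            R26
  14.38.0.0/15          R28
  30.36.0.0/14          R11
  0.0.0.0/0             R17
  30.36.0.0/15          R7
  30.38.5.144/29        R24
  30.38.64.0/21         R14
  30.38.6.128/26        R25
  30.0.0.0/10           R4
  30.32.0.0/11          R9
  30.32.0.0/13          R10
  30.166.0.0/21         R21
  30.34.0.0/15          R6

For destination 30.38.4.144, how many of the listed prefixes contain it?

6

Prefixes containing 30.38.4.144:
  0.0.0.0/0 (default, matches everything)
  30.0.0.0/7 (30.0.0.0 - 31.255.255.255)
  30.0.0.0/10 (30.0.0.0 - 30.63.255.255)
  30.32.0.0/11 (30.32.0.0 - 30.63.255.255)
  30.32.0.0/13 (30.32.0.0 - 30.39.255.255)
  30.36.0.0/14 (30.36.0.0 - 30.39.255.255)
Total matching entries: 6.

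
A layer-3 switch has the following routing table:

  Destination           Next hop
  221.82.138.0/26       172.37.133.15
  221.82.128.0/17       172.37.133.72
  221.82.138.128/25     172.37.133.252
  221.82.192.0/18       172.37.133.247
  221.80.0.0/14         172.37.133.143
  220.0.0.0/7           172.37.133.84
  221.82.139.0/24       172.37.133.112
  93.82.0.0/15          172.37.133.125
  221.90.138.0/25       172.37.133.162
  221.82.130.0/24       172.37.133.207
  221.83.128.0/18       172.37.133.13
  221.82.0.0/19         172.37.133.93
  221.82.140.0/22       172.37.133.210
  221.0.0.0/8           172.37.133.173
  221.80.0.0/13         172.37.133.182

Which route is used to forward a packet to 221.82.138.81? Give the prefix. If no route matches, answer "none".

221.82.128.0/17

Entries matching 221.82.138.81:
  220.0.0.0/7 (220.0.0.0 - 221.255.255.255)
  221.0.0.0/8 (221.0.0.0 - 221.255.255.255)
  221.80.0.0/13 (221.80.0.0 - 221.87.255.255)
  221.80.0.0/14 (221.80.0.0 - 221.83.255.255)
  221.82.128.0/17 (221.82.128.0 - 221.82.255.255)
Most specific is 221.82.128.0/17.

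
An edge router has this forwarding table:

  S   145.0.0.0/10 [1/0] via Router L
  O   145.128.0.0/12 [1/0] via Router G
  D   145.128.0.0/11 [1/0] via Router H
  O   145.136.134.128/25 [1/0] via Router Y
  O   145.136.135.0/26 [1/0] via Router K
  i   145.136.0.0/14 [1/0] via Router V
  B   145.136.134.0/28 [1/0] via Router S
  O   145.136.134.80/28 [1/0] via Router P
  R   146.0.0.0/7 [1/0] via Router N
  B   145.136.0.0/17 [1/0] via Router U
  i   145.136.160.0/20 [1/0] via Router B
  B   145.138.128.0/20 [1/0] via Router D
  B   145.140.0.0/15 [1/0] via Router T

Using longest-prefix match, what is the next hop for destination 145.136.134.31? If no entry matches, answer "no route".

Routes whose prefix contains 145.136.134.31:
  145.128.0.0/11 (145.128.0.0 - 145.159.255.255) -> Router H
  145.128.0.0/12 (145.128.0.0 - 145.143.255.255) -> Router G
  145.136.0.0/14 (145.136.0.0 - 145.139.255.255) -> Router V
More-specific entries that do NOT match:
  145.136.134.0/28 (145.136.134.0 - 145.136.134.15) does not contain 145.136.134.31
  145.136.134.80/28 (145.136.134.80 - 145.136.134.95) does not contain 145.136.134.31
  145.136.135.0/26 (145.136.135.0 - 145.136.135.63) does not contain 145.136.134.31
  145.136.134.128/25 (145.136.134.128 - 145.136.134.255) does not contain 145.136.134.31
  145.136.160.0/20 (145.136.160.0 - 145.136.175.255) does not contain 145.136.134.31
  145.138.128.0/20 (145.138.128.0 - 145.138.143.255) does not contain 145.136.134.31
  145.136.0.0/17 (145.136.0.0 - 145.136.127.255) does not contain 145.136.134.31
  145.140.0.0/15 (145.140.0.0 - 145.141.255.255) does not contain 145.136.134.31
Longest matching prefix is /14 -> next hop Router V.

Router V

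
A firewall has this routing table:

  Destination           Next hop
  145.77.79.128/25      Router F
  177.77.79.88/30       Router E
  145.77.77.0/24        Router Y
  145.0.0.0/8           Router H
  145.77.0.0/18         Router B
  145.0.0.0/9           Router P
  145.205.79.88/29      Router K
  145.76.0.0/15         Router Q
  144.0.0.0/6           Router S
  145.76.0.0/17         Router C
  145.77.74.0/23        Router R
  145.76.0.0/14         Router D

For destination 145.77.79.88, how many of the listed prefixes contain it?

Prefixes containing 145.77.79.88:
  144.0.0.0/6 (144.0.0.0 - 147.255.255.255)
  145.0.0.0/8 (145.0.0.0 - 145.255.255.255)
  145.0.0.0/9 (145.0.0.0 - 145.127.255.255)
  145.76.0.0/14 (145.76.0.0 - 145.79.255.255)
  145.76.0.0/15 (145.76.0.0 - 145.77.255.255)
Total matching entries: 5.

5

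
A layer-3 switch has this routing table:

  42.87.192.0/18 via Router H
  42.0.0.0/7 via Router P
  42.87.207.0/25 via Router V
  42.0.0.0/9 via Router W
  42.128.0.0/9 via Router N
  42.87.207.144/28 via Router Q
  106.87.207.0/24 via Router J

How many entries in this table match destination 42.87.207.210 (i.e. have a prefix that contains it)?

Prefixes containing 42.87.207.210:
  42.0.0.0/7 (42.0.0.0 - 43.255.255.255)
  42.0.0.0/9 (42.0.0.0 - 42.127.255.255)
  42.87.192.0/18 (42.87.192.0 - 42.87.255.255)
Total matching entries: 3.

3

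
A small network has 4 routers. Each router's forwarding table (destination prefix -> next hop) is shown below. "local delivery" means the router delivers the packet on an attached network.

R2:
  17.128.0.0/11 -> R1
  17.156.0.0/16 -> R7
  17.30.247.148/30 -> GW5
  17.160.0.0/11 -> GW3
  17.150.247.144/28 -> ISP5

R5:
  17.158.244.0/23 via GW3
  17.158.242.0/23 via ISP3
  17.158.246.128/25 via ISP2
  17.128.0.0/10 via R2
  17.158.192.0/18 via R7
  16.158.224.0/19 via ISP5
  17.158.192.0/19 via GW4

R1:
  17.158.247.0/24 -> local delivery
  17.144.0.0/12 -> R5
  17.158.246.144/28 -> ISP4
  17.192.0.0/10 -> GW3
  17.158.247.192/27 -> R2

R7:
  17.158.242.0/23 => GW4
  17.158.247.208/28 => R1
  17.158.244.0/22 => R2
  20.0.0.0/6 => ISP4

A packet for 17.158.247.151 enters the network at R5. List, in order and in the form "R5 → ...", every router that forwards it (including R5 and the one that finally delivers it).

R5 → R7 → R2 → R1

At R5: longest match for 17.158.247.151 is 17.158.192.0/18 -> R7
At R7: longest match for 17.158.247.151 is 17.158.244.0/22 -> R2
At R2: longest match for 17.158.247.151 is 17.128.0.0/11 -> R1
At R1: longest match for 17.158.247.151 is 17.158.247.0/24 -> local delivery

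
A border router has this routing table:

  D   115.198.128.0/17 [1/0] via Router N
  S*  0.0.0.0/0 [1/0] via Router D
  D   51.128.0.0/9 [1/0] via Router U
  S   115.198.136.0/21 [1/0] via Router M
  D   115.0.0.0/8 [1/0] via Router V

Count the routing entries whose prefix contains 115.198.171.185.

Prefixes containing 115.198.171.185:
  0.0.0.0/0 (default, matches everything)
  115.0.0.0/8 (115.0.0.0 - 115.255.255.255)
  115.198.128.0/17 (115.198.128.0 - 115.198.255.255)
Total matching entries: 3.

3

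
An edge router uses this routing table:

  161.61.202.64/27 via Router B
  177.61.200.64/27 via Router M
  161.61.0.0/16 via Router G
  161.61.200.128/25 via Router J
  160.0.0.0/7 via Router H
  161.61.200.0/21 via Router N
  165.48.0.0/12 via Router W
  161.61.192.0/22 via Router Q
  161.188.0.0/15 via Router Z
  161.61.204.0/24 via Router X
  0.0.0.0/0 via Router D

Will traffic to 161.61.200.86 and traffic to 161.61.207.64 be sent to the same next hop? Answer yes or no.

yes

161.61.200.86: longest match 161.61.200.0/21 -> Router N
161.61.207.64: longest match 161.61.200.0/21 -> Router N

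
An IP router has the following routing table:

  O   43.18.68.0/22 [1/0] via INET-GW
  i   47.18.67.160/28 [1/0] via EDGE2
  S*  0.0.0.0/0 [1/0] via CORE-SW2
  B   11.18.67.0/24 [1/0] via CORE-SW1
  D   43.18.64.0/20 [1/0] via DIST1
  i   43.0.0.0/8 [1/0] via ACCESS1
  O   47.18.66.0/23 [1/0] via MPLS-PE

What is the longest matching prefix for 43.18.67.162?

43.18.64.0/20

Entries matching 43.18.67.162:
  0.0.0.0/0 (default, matches everything)
  43.0.0.0/8 (43.0.0.0 - 43.255.255.255)
  43.18.64.0/20 (43.18.64.0 - 43.18.79.255)
Most specific is 43.18.64.0/20.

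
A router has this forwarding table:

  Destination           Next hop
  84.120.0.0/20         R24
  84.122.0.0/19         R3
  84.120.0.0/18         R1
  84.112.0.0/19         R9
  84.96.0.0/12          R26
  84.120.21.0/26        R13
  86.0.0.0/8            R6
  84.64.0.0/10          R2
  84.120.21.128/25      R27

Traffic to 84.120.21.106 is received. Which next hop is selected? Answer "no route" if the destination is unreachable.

R1

Routes whose prefix contains 84.120.21.106:
  84.64.0.0/10 (84.64.0.0 - 84.127.255.255) -> R2
  84.120.0.0/18 (84.120.0.0 - 84.120.63.255) -> R1
More-specific entries that do NOT match:
  84.120.21.0/26 (84.120.21.0 - 84.120.21.63) does not contain 84.120.21.106
  84.120.21.128/25 (84.120.21.128 - 84.120.21.255) does not contain 84.120.21.106
  84.120.0.0/20 (84.120.0.0 - 84.120.15.255) does not contain 84.120.21.106
  84.122.0.0/19 (84.122.0.0 - 84.122.31.255) does not contain 84.120.21.106
  84.112.0.0/19 (84.112.0.0 - 84.112.31.255) does not contain 84.120.21.106
Longest matching prefix is /18 -> next hop R1.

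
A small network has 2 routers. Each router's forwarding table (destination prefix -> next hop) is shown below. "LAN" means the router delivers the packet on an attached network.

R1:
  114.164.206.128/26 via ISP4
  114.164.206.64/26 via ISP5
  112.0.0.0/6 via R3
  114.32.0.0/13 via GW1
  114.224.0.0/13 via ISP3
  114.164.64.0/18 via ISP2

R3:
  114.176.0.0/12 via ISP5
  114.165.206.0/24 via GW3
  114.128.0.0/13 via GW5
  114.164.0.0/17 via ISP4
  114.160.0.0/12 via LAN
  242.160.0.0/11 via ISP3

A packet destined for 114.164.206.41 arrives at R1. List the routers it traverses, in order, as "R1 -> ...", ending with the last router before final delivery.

R1 -> R3

At R1: longest match for 114.164.206.41 is 112.0.0.0/6 -> R3
At R3: longest match for 114.164.206.41 is 114.160.0.0/12 -> LAN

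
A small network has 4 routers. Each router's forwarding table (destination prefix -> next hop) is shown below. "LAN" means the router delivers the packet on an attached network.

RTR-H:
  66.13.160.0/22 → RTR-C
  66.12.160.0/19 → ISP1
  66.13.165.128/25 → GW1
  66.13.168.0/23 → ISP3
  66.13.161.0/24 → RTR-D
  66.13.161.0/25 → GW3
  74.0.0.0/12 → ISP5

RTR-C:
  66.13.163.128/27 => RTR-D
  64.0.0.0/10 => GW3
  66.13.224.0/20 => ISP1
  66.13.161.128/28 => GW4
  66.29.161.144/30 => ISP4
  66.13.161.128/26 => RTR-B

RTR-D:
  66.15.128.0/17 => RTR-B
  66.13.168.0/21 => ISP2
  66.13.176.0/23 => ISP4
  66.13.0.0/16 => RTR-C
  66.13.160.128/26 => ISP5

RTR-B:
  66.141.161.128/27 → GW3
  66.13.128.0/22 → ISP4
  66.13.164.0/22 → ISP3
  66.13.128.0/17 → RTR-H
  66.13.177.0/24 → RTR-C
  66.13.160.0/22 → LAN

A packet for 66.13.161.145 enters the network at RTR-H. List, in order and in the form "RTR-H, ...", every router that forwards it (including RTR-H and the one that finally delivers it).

At RTR-H: longest match for 66.13.161.145 is 66.13.161.0/24 -> RTR-D
At RTR-D: longest match for 66.13.161.145 is 66.13.0.0/16 -> RTR-C
At RTR-C: longest match for 66.13.161.145 is 66.13.161.128/26 -> RTR-B
At RTR-B: longest match for 66.13.161.145 is 66.13.160.0/22 -> LAN

RTR-H, RTR-D, RTR-C, RTR-B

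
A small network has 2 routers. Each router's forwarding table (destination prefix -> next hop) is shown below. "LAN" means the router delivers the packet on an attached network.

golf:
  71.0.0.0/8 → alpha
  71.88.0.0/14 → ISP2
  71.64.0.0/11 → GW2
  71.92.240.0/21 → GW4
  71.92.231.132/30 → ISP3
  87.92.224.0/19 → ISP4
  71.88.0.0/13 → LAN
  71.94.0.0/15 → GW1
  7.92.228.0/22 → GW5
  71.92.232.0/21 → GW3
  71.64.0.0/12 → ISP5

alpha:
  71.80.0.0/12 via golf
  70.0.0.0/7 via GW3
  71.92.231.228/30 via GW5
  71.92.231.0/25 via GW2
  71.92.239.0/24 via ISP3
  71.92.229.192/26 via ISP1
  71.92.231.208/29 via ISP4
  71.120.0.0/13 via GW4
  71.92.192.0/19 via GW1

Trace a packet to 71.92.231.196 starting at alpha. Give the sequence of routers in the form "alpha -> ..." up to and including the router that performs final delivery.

At alpha: longest match for 71.92.231.196 is 71.80.0.0/12 -> golf
At golf: longest match for 71.92.231.196 is 71.88.0.0/13 -> LAN

alpha -> golf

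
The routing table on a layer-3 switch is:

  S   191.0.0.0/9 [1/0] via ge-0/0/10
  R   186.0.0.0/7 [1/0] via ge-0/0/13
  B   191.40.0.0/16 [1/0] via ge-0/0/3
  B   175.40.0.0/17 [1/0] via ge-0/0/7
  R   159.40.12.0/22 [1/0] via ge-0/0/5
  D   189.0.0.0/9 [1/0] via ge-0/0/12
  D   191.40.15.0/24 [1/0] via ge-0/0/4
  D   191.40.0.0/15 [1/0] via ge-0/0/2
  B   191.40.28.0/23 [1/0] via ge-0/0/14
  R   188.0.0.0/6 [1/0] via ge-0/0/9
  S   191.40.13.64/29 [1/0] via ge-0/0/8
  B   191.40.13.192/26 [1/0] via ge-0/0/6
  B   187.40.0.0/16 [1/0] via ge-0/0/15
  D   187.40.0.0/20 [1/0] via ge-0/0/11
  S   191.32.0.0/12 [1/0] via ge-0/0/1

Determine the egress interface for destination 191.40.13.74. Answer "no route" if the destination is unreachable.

ge-0/0/3

Routes whose prefix contains 191.40.13.74:
  188.0.0.0/6 (188.0.0.0 - 191.255.255.255) -> ge-0/0/9
  191.0.0.0/9 (191.0.0.0 - 191.127.255.255) -> ge-0/0/10
  191.32.0.0/12 (191.32.0.0 - 191.47.255.255) -> ge-0/0/1
  191.40.0.0/15 (191.40.0.0 - 191.41.255.255) -> ge-0/0/2
  191.40.0.0/16 (191.40.0.0 - 191.40.255.255) -> ge-0/0/3
More-specific entries that do NOT match:
  191.40.13.64/29 (191.40.13.64 - 191.40.13.71) does not contain 191.40.13.74
  191.40.13.192/26 (191.40.13.192 - 191.40.13.255) does not contain 191.40.13.74
  191.40.15.0/24 (191.40.15.0 - 191.40.15.255) does not contain 191.40.13.74
  191.40.28.0/23 (191.40.28.0 - 191.40.29.255) does not contain 191.40.13.74
  159.40.12.0/22 (159.40.12.0 - 159.40.15.255) does not contain 191.40.13.74
  187.40.0.0/20 (187.40.0.0 - 187.40.15.255) does not contain 191.40.13.74
  175.40.0.0/17 (175.40.0.0 - 175.40.127.255) does not contain 191.40.13.74
Longest matching prefix is /16 -> interface ge-0/0/3.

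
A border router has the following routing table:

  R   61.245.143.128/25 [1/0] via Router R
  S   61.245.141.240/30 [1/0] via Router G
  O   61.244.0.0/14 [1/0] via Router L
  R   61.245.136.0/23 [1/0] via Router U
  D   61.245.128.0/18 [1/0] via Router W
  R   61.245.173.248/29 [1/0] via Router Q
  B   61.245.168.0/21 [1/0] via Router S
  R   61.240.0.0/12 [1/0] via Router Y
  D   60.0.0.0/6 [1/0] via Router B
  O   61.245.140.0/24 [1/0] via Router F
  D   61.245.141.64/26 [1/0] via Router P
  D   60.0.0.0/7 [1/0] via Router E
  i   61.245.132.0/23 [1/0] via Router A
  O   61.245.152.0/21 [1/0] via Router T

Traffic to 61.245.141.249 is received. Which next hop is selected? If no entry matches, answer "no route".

Routes whose prefix contains 61.245.141.249:
  60.0.0.0/6 (60.0.0.0 - 63.255.255.255) -> Router B
  60.0.0.0/7 (60.0.0.0 - 61.255.255.255) -> Router E
  61.240.0.0/12 (61.240.0.0 - 61.255.255.255) -> Router Y
  61.244.0.0/14 (61.244.0.0 - 61.247.255.255) -> Router L
  61.245.128.0/18 (61.245.128.0 - 61.245.191.255) -> Router W
More-specific entries that do NOT match:
  61.245.141.240/30 (61.245.141.240 - 61.245.141.243) does not contain 61.245.141.249
  61.245.173.248/29 (61.245.173.248 - 61.245.173.255) does not contain 61.245.141.249
  61.245.141.64/26 (61.245.141.64 - 61.245.141.127) does not contain 61.245.141.249
  61.245.143.128/25 (61.245.143.128 - 61.245.143.255) does not contain 61.245.141.249
  61.245.140.0/24 (61.245.140.0 - 61.245.140.255) does not contain 61.245.141.249
  61.245.136.0/23 (61.245.136.0 - 61.245.137.255) does not contain 61.245.141.249
  61.245.132.0/23 (61.245.132.0 - 61.245.133.255) does not contain 61.245.141.249
  61.245.168.0/21 (61.245.168.0 - 61.245.175.255) does not contain 61.245.141.249
  61.245.152.0/21 (61.245.152.0 - 61.245.159.255) does not contain 61.245.141.249
Longest matching prefix is /18 -> next hop Router W.

Router W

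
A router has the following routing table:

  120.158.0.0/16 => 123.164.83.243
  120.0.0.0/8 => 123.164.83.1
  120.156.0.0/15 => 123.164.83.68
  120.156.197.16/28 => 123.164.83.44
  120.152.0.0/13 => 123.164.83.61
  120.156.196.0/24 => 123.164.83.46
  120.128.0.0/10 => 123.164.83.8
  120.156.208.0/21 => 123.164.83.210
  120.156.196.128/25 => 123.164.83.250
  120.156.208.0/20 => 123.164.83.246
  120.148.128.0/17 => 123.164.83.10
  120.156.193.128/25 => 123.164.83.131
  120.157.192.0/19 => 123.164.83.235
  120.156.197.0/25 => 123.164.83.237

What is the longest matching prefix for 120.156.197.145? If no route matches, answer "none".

Entries matching 120.156.197.145:
  120.0.0.0/8 (120.0.0.0 - 120.255.255.255)
  120.128.0.0/10 (120.128.0.0 - 120.191.255.255)
  120.152.0.0/13 (120.152.0.0 - 120.159.255.255)
  120.156.0.0/15 (120.156.0.0 - 120.157.255.255)
Most specific is 120.156.0.0/15.

120.156.0.0/15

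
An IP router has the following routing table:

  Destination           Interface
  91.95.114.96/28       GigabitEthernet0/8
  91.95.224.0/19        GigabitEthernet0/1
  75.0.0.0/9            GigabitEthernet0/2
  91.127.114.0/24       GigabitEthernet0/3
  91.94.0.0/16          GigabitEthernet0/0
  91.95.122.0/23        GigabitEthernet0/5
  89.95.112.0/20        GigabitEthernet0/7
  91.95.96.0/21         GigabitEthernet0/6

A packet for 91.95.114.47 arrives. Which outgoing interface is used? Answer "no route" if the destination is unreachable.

No entry's prefix contains 91.95.114.47; there is no default route.

no route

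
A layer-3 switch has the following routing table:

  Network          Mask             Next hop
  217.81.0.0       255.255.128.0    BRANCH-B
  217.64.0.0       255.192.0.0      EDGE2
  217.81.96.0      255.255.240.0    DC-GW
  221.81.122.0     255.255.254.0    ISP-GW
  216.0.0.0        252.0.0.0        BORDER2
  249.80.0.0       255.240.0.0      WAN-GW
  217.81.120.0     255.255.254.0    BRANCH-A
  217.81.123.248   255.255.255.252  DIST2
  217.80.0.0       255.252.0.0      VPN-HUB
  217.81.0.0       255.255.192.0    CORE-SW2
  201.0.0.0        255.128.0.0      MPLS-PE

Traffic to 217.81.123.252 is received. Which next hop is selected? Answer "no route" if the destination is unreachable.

BRANCH-B

Routes whose prefix contains 217.81.123.252:
  216.0.0.0/6 (216.0.0.0 - 219.255.255.255) -> BORDER2
  217.64.0.0/10 (217.64.0.0 - 217.127.255.255) -> EDGE2
  217.80.0.0/14 (217.80.0.0 - 217.83.255.255) -> VPN-HUB
  217.81.0.0/17 (217.81.0.0 - 217.81.127.255) -> BRANCH-B
More-specific entries that do NOT match:
  217.81.123.248/30 (217.81.123.248 - 217.81.123.251) does not contain 217.81.123.252
  221.81.122.0/23 (221.81.122.0 - 221.81.123.255) does not contain 217.81.123.252
  217.81.120.0/23 (217.81.120.0 - 217.81.121.255) does not contain 217.81.123.252
  217.81.96.0/20 (217.81.96.0 - 217.81.111.255) does not contain 217.81.123.252
  217.81.0.0/18 (217.81.0.0 - 217.81.63.255) does not contain 217.81.123.252
Longest matching prefix is /17 -> next hop BRANCH-B.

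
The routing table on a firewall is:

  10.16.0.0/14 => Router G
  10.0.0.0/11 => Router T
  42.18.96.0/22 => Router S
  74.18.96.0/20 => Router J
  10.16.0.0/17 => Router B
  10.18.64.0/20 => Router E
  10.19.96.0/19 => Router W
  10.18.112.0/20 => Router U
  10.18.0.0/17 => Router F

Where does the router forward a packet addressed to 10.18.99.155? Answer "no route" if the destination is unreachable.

Router F

Routes whose prefix contains 10.18.99.155:
  10.0.0.0/11 (10.0.0.0 - 10.31.255.255) -> Router T
  10.16.0.0/14 (10.16.0.0 - 10.19.255.255) -> Router G
  10.18.0.0/17 (10.18.0.0 - 10.18.127.255) -> Router F
More-specific entries that do NOT match:
  42.18.96.0/22 (42.18.96.0 - 42.18.99.255) does not contain 10.18.99.155
  74.18.96.0/20 (74.18.96.0 - 74.18.111.255) does not contain 10.18.99.155
  10.18.64.0/20 (10.18.64.0 - 10.18.79.255) does not contain 10.18.99.155
  10.18.112.0/20 (10.18.112.0 - 10.18.127.255) does not contain 10.18.99.155
  10.19.96.0/19 (10.19.96.0 - 10.19.127.255) does not contain 10.18.99.155
Longest matching prefix is /17 -> next hop Router F.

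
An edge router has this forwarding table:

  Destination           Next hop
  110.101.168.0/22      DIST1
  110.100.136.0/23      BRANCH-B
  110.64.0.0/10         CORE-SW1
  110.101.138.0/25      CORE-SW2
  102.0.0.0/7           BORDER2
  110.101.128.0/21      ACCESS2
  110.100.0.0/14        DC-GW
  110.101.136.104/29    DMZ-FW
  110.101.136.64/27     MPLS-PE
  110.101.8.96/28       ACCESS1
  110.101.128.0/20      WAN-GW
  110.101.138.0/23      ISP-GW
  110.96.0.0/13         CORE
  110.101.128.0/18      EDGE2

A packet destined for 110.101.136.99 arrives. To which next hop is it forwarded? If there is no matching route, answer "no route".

Routes whose prefix contains 110.101.136.99:
  110.64.0.0/10 (110.64.0.0 - 110.127.255.255) -> CORE-SW1
  110.96.0.0/13 (110.96.0.0 - 110.103.255.255) -> CORE
  110.100.0.0/14 (110.100.0.0 - 110.103.255.255) -> DC-GW
  110.101.128.0/18 (110.101.128.0 - 110.101.191.255) -> EDGE2
  110.101.128.0/20 (110.101.128.0 - 110.101.143.255) -> WAN-GW
More-specific entries that do NOT match:
  110.101.136.104/29 (110.101.136.104 - 110.101.136.111) does not contain 110.101.136.99
  110.101.8.96/28 (110.101.8.96 - 110.101.8.111) does not contain 110.101.136.99
  110.101.136.64/27 (110.101.136.64 - 110.101.136.95) does not contain 110.101.136.99
  110.101.138.0/25 (110.101.138.0 - 110.101.138.127) does not contain 110.101.136.99
  110.100.136.0/23 (110.100.136.0 - 110.100.137.255) does not contain 110.101.136.99
  110.101.138.0/23 (110.101.138.0 - 110.101.139.255) does not contain 110.101.136.99
  110.101.168.0/22 (110.101.168.0 - 110.101.171.255) does not contain 110.101.136.99
  110.101.128.0/21 (110.101.128.0 - 110.101.135.255) does not contain 110.101.136.99
Longest matching prefix is /20 -> next hop WAN-GW.

WAN-GW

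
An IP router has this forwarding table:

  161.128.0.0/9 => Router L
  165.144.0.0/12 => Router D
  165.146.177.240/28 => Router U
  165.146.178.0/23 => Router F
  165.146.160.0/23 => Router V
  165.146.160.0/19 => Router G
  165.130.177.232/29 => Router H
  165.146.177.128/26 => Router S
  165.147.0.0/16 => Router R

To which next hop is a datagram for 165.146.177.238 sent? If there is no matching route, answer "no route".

Router G

Routes whose prefix contains 165.146.177.238:
  165.144.0.0/12 (165.144.0.0 - 165.159.255.255) -> Router D
  165.146.160.0/19 (165.146.160.0 - 165.146.191.255) -> Router G
More-specific entries that do NOT match:
  165.130.177.232/29 (165.130.177.232 - 165.130.177.239) does not contain 165.146.177.238
  165.146.177.240/28 (165.146.177.240 - 165.146.177.255) does not contain 165.146.177.238
  165.146.177.128/26 (165.146.177.128 - 165.146.177.191) does not contain 165.146.177.238
  165.146.178.0/23 (165.146.178.0 - 165.146.179.255) does not contain 165.146.177.238
  165.146.160.0/23 (165.146.160.0 - 165.146.161.255) does not contain 165.146.177.238
Longest matching prefix is /19 -> next hop Router G.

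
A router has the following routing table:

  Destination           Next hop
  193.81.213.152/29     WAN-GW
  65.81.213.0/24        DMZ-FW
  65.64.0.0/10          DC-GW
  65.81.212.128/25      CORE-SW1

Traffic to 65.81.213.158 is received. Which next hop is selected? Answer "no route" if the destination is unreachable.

Routes whose prefix contains 65.81.213.158:
  65.64.0.0/10 (65.64.0.0 - 65.127.255.255) -> DC-GW
  65.81.213.0/24 (65.81.213.0 - 65.81.213.255) -> DMZ-FW
More-specific entries that do NOT match:
  193.81.213.152/29 (193.81.213.152 - 193.81.213.159) does not contain 65.81.213.158
  65.81.212.128/25 (65.81.212.128 - 65.81.212.255) does not contain 65.81.213.158
Longest matching prefix is /24 -> next hop DMZ-FW.

DMZ-FW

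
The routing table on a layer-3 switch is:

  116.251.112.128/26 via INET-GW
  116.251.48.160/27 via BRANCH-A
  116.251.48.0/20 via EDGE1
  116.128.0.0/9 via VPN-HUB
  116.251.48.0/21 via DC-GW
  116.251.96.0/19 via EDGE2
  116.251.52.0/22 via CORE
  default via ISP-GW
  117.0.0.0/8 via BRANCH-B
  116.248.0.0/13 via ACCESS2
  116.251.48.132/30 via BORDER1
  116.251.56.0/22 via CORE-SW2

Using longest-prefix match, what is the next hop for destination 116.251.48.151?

DC-GW

Routes whose prefix contains 116.251.48.151:
  0.0.0.0/0 (default, matches everything) -> ISP-GW
  116.128.0.0/9 (116.128.0.0 - 116.255.255.255) -> VPN-HUB
  116.248.0.0/13 (116.248.0.0 - 116.255.255.255) -> ACCESS2
  116.251.48.0/20 (116.251.48.0 - 116.251.63.255) -> EDGE1
  116.251.48.0/21 (116.251.48.0 - 116.251.55.255) -> DC-GW
More-specific entries that do NOT match:
  116.251.48.132/30 (116.251.48.132 - 116.251.48.135) does not contain 116.251.48.151
  116.251.48.160/27 (116.251.48.160 - 116.251.48.191) does not contain 116.251.48.151
  116.251.112.128/26 (116.251.112.128 - 116.251.112.191) does not contain 116.251.48.151
  116.251.52.0/22 (116.251.52.0 - 116.251.55.255) does not contain 116.251.48.151
  116.251.56.0/22 (116.251.56.0 - 116.251.59.255) does not contain 116.251.48.151
Longest matching prefix is /21 -> next hop DC-GW.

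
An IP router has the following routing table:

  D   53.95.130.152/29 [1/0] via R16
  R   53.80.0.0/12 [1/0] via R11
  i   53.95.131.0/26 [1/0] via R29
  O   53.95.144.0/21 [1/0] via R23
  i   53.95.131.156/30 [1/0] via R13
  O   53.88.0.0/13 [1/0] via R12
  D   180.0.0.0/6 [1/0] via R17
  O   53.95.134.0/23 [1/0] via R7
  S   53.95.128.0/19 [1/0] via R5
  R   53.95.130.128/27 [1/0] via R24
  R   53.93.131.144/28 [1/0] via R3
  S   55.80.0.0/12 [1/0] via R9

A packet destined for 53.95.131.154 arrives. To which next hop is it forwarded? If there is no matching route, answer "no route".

R5

Routes whose prefix contains 53.95.131.154:
  53.80.0.0/12 (53.80.0.0 - 53.95.255.255) -> R11
  53.88.0.0/13 (53.88.0.0 - 53.95.255.255) -> R12
  53.95.128.0/19 (53.95.128.0 - 53.95.159.255) -> R5
More-specific entries that do NOT match:
  53.95.131.156/30 (53.95.131.156 - 53.95.131.159) does not contain 53.95.131.154
  53.95.130.152/29 (53.95.130.152 - 53.95.130.159) does not contain 53.95.131.154
  53.93.131.144/28 (53.93.131.144 - 53.93.131.159) does not contain 53.95.131.154
  53.95.130.128/27 (53.95.130.128 - 53.95.130.159) does not contain 53.95.131.154
  53.95.131.0/26 (53.95.131.0 - 53.95.131.63) does not contain 53.95.131.154
  53.95.134.0/23 (53.95.134.0 - 53.95.135.255) does not contain 53.95.131.154
  53.95.144.0/21 (53.95.144.0 - 53.95.151.255) does not contain 53.95.131.154
Longest matching prefix is /19 -> next hop R5.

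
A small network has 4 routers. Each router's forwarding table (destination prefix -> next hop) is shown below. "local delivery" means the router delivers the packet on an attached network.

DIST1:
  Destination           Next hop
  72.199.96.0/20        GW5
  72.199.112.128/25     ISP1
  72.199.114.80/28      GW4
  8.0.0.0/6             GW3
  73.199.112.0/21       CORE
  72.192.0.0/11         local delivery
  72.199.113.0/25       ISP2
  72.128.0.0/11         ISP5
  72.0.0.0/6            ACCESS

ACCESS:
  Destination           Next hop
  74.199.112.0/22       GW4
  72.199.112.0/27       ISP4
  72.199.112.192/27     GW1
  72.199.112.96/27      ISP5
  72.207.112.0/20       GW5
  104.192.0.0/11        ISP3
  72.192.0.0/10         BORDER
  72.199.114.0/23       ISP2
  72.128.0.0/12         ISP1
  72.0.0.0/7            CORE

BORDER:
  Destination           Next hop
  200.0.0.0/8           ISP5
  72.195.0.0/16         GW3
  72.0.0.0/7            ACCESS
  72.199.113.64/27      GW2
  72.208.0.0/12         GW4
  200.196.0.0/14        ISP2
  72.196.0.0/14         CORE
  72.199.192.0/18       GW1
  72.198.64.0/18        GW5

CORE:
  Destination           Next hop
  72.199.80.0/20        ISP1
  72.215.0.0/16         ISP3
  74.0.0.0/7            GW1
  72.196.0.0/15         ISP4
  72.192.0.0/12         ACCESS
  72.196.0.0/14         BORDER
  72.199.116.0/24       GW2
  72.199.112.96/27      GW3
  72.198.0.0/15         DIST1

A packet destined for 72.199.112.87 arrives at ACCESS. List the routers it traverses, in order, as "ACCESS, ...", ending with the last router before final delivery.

ACCESS, BORDER, CORE, DIST1

At ACCESS: longest match for 72.199.112.87 is 72.192.0.0/10 -> BORDER
At BORDER: longest match for 72.199.112.87 is 72.196.0.0/14 -> CORE
At CORE: longest match for 72.199.112.87 is 72.198.0.0/15 -> DIST1
At DIST1: longest match for 72.199.112.87 is 72.192.0.0/11 -> local delivery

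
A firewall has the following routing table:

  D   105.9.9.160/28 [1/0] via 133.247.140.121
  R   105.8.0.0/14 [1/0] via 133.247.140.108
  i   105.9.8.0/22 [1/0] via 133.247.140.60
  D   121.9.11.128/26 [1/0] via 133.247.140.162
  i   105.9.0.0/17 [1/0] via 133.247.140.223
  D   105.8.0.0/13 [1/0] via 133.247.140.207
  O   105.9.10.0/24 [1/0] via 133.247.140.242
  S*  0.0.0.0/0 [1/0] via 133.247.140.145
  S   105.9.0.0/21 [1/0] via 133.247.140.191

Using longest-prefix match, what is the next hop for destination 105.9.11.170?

Routes whose prefix contains 105.9.11.170:
  0.0.0.0/0 (default, matches everything) -> 133.247.140.145
  105.8.0.0/13 (105.8.0.0 - 105.15.255.255) -> 133.247.140.207
  105.8.0.0/14 (105.8.0.0 - 105.11.255.255) -> 133.247.140.108
  105.9.0.0/17 (105.9.0.0 - 105.9.127.255) -> 133.247.140.223
  105.9.8.0/22 (105.9.8.0 - 105.9.11.255) -> 133.247.140.60
More-specific entries that do NOT match:
  105.9.9.160/28 (105.9.9.160 - 105.9.9.175) does not contain 105.9.11.170
  121.9.11.128/26 (121.9.11.128 - 121.9.11.191) does not contain 105.9.11.170
  105.9.10.0/24 (105.9.10.0 - 105.9.10.255) does not contain 105.9.11.170
Longest matching prefix is /22 -> next hop 133.247.140.60.

133.247.140.60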